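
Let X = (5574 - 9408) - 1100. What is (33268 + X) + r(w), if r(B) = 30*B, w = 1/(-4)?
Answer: 56653/2 ≈ 28327.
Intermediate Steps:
w = -¼ ≈ -0.25000
X = -4934 (X = -3834 - 1100 = -4934)
(33268 + X) + r(w) = (33268 - 4934) + 30*(-¼) = 28334 - 15/2 = 56653/2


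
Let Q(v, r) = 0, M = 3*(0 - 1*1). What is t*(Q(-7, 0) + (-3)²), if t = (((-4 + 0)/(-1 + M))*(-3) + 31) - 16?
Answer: 108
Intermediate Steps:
M = -3 (M = 3*(0 - 1) = 3*(-1) = -3)
t = 12 (t = (((-4 + 0)/(-1 - 3))*(-3) + 31) - 16 = (-4/(-4)*(-3) + 31) - 16 = (-4*(-¼)*(-3) + 31) - 16 = (1*(-3) + 31) - 16 = (-3 + 31) - 16 = 28 - 16 = 12)
t*(Q(-7, 0) + (-3)²) = 12*(0 + (-3)²) = 12*(0 + 9) = 12*9 = 108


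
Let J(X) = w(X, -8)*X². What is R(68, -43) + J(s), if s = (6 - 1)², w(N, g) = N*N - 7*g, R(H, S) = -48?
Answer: 425577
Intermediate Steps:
w(N, g) = N² - 7*g
s = 25 (s = 5² = 25)
J(X) = X²*(56 + X²) (J(X) = (X² - 7*(-8))*X² = (X² + 56)*X² = (56 + X²)*X² = X²*(56 + X²))
R(68, -43) + J(s) = -48 + 25²*(56 + 25²) = -48 + 625*(56 + 625) = -48 + 625*681 = -48 + 425625 = 425577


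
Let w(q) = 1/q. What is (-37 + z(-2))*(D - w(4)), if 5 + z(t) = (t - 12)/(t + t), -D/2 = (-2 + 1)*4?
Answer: -2387/8 ≈ -298.38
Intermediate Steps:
D = 8 (D = -2*(-2 + 1)*4 = -(-2)*4 = -2*(-4) = 8)
z(t) = -5 + (-12 + t)/(2*t) (z(t) = -5 + (t - 12)/(t + t) = -5 + (-12 + t)/((2*t)) = -5 + (-12 + t)*(1/(2*t)) = -5 + (-12 + t)/(2*t))
(-37 + z(-2))*(D - w(4)) = (-37 + (-9/2 - 6/(-2)))*(8 - 1/4) = (-37 + (-9/2 - 6*(-1/2)))*(8 - 1*1/4) = (-37 + (-9/2 + 3))*(8 - 1/4) = (-37 - 3/2)*(31/4) = -77/2*31/4 = -2387/8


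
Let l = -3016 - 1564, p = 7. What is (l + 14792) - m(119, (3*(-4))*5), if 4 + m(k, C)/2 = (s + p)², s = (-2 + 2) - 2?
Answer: 10170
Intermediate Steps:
s = -2 (s = 0 - 2 = -2)
l = -4580
m(k, C) = 42 (m(k, C) = -8 + 2*(-2 + 7)² = -8 + 2*5² = -8 + 2*25 = -8 + 50 = 42)
(l + 14792) - m(119, (3*(-4))*5) = (-4580 + 14792) - 1*42 = 10212 - 42 = 10170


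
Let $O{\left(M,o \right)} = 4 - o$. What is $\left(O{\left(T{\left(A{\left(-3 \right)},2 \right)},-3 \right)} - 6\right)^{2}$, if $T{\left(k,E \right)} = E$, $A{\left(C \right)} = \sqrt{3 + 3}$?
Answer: $1$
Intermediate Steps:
$A{\left(C \right)} = \sqrt{6}$
$\left(O{\left(T{\left(A{\left(-3 \right)},2 \right)},-3 \right)} - 6\right)^{2} = \left(\left(4 - -3\right) - 6\right)^{2} = \left(\left(4 + 3\right) - 6\right)^{2} = \left(7 - 6\right)^{2} = 1^{2} = 1$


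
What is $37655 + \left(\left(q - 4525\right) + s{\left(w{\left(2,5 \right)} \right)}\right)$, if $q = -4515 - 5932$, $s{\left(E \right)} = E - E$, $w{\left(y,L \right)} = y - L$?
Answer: $22683$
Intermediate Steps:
$s{\left(E \right)} = 0$
$q = -10447$
$37655 + \left(\left(q - 4525\right) + s{\left(w{\left(2,5 \right)} \right)}\right) = 37655 + \left(\left(-10447 - 4525\right) + 0\right) = 37655 + \left(-14972 + 0\right) = 37655 - 14972 = 22683$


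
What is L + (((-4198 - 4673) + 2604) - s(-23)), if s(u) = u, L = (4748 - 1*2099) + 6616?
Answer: 3021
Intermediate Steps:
L = 9265 (L = (4748 - 2099) + 6616 = 2649 + 6616 = 9265)
L + (((-4198 - 4673) + 2604) - s(-23)) = 9265 + (((-4198 - 4673) + 2604) - 1*(-23)) = 9265 + ((-8871 + 2604) + 23) = 9265 + (-6267 + 23) = 9265 - 6244 = 3021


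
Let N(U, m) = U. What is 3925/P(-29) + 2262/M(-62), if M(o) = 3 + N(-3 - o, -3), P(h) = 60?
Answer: 37907/372 ≈ 101.90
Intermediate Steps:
M(o) = -o (M(o) = 3 + (-3 - o) = -o)
3925/P(-29) + 2262/M(-62) = 3925/60 + 2262/((-1*(-62))) = 3925*(1/60) + 2262/62 = 785/12 + 2262*(1/62) = 785/12 + 1131/31 = 37907/372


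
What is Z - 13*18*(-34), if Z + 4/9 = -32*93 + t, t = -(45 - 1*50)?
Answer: 44861/9 ≈ 4984.6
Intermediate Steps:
t = 5 (t = -(45 - 50) = -1*(-5) = 5)
Z = -26743/9 (Z = -4/9 + (-32*93 + 5) = -4/9 + (-2976 + 5) = -4/9 - 2971 = -26743/9 ≈ -2971.4)
Z - 13*18*(-34) = -26743/9 - 13*18*(-34) = -26743/9 - 234*(-34) = -26743/9 + 7956 = 44861/9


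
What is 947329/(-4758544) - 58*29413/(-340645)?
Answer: 7795154283771/1620974220880 ≈ 4.8089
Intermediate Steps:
947329/(-4758544) - 58*29413/(-340645) = 947329*(-1/4758544) - 1705954*(-1/340645) = -947329/4758544 + 1705954/340645 = 7795154283771/1620974220880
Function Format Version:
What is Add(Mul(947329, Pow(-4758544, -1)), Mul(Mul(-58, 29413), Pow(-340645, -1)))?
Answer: Rational(7795154283771, 1620974220880) ≈ 4.8089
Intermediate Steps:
Add(Mul(947329, Pow(-4758544, -1)), Mul(Mul(-58, 29413), Pow(-340645, -1))) = Add(Mul(947329, Rational(-1, 4758544)), Mul(-1705954, Rational(-1, 340645))) = Add(Rational(-947329, 4758544), Rational(1705954, 340645)) = Rational(7795154283771, 1620974220880)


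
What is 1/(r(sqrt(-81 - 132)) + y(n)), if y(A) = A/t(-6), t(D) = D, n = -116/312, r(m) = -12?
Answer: -468/5587 ≈ -0.083766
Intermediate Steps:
n = -29/78 (n = -116*1/312 = -29/78 ≈ -0.37179)
y(A) = -A/6 (y(A) = A/(-6) = A*(-1/6) = -A/6)
1/(r(sqrt(-81 - 132)) + y(n)) = 1/(-12 - 1/6*(-29/78)) = 1/(-12 + 29/468) = 1/(-5587/468) = -468/5587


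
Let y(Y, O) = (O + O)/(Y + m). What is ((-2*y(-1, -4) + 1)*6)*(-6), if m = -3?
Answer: 108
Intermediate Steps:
y(Y, O) = 2*O/(-3 + Y) (y(Y, O) = (O + O)/(Y - 3) = (2*O)/(-3 + Y) = 2*O/(-3 + Y))
((-2*y(-1, -4) + 1)*6)*(-6) = ((-4*(-4)/(-3 - 1) + 1)*6)*(-6) = ((-4*(-4)/(-4) + 1)*6)*(-6) = ((-4*(-4)*(-1)/4 + 1)*6)*(-6) = ((-2*2 + 1)*6)*(-6) = ((-4 + 1)*6)*(-6) = -3*6*(-6) = -18*(-6) = 108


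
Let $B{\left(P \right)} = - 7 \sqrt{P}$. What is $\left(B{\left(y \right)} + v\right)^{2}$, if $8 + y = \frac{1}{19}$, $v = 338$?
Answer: $\frac{2163237}{19} - \frac{4732 i \sqrt{2869}}{19} \approx 1.1385 \cdot 10^{5} - 13340.0 i$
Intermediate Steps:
$y = - \frac{151}{19}$ ($y = -8 + \frac{1}{19} = - \frac{151}{19} \approx -7.9474$)
$\left(B{\left(y \right)} + v\right)^{2} = \left(- 7 \sqrt{- \frac{151}{19}} + 338\right)^{2} = \left(- 7 \frac{i \sqrt{2869}}{19} + 338\right)^{2} = \left(- \frac{7 i \sqrt{2869}}{19} + 338\right)^{2} = \left(338 - \frac{7 i \sqrt{2869}}{19}\right)^{2}$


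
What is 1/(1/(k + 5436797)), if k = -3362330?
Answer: 2074467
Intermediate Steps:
1/(1/(k + 5436797)) = 1/(1/(-3362330 + 5436797)) = 1/(1/2074467) = 2074467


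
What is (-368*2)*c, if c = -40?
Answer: 29440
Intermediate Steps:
(-368*2)*c = -368*2*(-40) = -46*16*(-40) = -736*(-40) = 29440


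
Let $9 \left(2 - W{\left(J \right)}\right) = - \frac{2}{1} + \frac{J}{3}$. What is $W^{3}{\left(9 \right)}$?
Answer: $\frac{4913}{729} \approx 6.7394$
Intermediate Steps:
$W{\left(J \right)} = \frac{20}{9} - \frac{J}{27}$ ($W{\left(J \right)} = 2 - \frac{- \frac{2}{1} + \frac{J}{3}}{9} = 2 - \frac{\left(-2\right) 1 + J \frac{1}{3}}{9} = 2 - \frac{-2 + \frac{J}{3}}{9} = 2 - \left(- \frac{2}{9} + \frac{J}{27}\right) = \frac{20}{9} - \frac{J}{27}$)
$W^{3}{\left(9 \right)} = \left(\frac{20}{9} - \frac{1}{3}\right)^{3} = \left(\frac{17}{9}\right)^{3} = \frac{4913}{729}$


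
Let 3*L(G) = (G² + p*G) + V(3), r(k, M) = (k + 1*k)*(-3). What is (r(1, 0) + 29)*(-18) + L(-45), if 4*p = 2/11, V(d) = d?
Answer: 5749/22 ≈ 261.32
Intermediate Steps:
p = 1/22 (p = (2/11)/4 = (2*(1/11))/4 = (¼)*(2/11) = 1/22 ≈ 0.045455)
r(k, M) = -6*k (r(k, M) = (k + k)*(-3) = (2*k)*(-3) = -6*k)
L(G) = 1 + G²/3 + G/66 (L(G) = ((G² + G/22) + 3)/3 = (3 + G² + G/22)/3 = 1 + G²/3 + G/66)
(r(1, 0) + 29)*(-18) + L(-45) = (-6*1 + 29)*(-18) + (1 + (⅓)*(-45)² + (1/66)*(-45)) = (-6 + 29)*(-18) + (1 + (⅓)*2025 - 15/22) = 23*(-18) + (1 + 675 - 15/22) = -414 + 14857/22 = 5749/22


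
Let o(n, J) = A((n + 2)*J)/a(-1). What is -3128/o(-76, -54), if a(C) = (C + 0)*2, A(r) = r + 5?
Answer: 6256/4001 ≈ 1.5636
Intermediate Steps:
A(r) = 5 + r
a(C) = 2*C (a(C) = C*2 = 2*C)
o(n, J) = -5/2 - J*(2 + n)/2 (o(n, J) = (5 + (n + 2)*J)/((2*(-1))) = (5 + (2 + n)*J)/(-2) = (5 + J*(2 + n))*(-½) = -5/2 - J*(2 + n)/2)
-3128/o(-76, -54) = -3128/(-5/2 - ½*(-54)*(2 - 76)) = -3128/(-5/2 - ½*(-54)*(-74)) = -3128/(-5/2 - 1998) = -3128/(-4001/2) = -3128*(-2/4001) = 6256/4001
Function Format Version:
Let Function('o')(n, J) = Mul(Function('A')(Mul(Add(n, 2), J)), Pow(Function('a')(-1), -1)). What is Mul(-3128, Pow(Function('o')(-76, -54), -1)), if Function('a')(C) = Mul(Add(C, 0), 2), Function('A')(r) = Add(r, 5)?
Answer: Rational(6256, 4001) ≈ 1.5636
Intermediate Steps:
Function('A')(r) = Add(5, r)
Function('a')(C) = Mul(2, C) (Function('a')(C) = Mul(C, 2) = Mul(2, C))
Function('o')(n, J) = Add(Rational(-5, 2), Mul(Rational(-1, 2), J, Add(2, n))) (Function('o')(n, J) = Mul(Add(5, Mul(Add(n, 2), J)), Pow(Mul(2, -1), -1)) = Mul(Add(5, Mul(Add(2, n), J)), Pow(-2, -1)) = Mul(Add(5, Mul(J, Add(2, n))), Rational(-1, 2)) = Add(Rational(-5, 2), Mul(Rational(-1, 2), J, Add(2, n))))
Mul(-3128, Pow(Function('o')(-76, -54), -1)) = Mul(-3128, Pow(Add(Rational(-5, 2), Mul(Rational(-1, 2), -54, Add(2, -76))), -1)) = Mul(-3128, Pow(Add(Rational(-5, 2), Mul(Rational(-1, 2), -54, -74)), -1)) = Mul(-3128, Pow(Add(Rational(-5, 2), -1998), -1)) = Mul(-3128, Pow(Rational(-4001, 2), -1)) = Mul(-3128, Rational(-2, 4001)) = Rational(6256, 4001)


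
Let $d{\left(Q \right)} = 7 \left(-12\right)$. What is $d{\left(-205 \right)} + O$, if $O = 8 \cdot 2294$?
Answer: $18268$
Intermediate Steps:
$d{\left(Q \right)} = -84$
$O = 18352$
$d{\left(-205 \right)} + O = -84 + 18352 = 18268$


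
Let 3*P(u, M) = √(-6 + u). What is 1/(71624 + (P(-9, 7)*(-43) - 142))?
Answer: 214446/15329038217 + 43*I*√15/15329038217 ≈ 1.399e-5 + 1.0864e-8*I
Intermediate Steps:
P(u, M) = √(-6 + u)/3
1/(71624 + (P(-9, 7)*(-43) - 142)) = 1/(71624 + ((√(-6 - 9)/3)*(-43) - 142)) = 1/(71624 + ((√(-15)/3)*(-43) - 142)) = 1/(71624 + (((I*√15)/3)*(-43) - 142)) = 1/(71624 + ((I*√15/3)*(-43) - 142)) = 1/(71624 + (-43*I*√15/3 - 142)) = 1/(71624 + (-142 - 43*I*√15/3)) = 1/(71482 - 43*I*√15/3)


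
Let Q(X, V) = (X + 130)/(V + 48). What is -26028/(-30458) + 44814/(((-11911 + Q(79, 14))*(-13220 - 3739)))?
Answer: 54327477328490/63557580749601 ≈ 0.85478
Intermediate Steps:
Q(X, V) = (130 + X)/(48 + V)
-26028/(-30458) + 44814/(((-11911 + Q(79, 14))*(-13220 - 3739))) = -26028/(-30458) + 44814/(((-11911 + (130 + 79)/(48 + 14))*(-13220 - 3739))) = -26028*(-1/30458) + 44814/(((-11911 + 209/62)*(-16959))) = 13014/15229 + 44814/(((-11911 + (1/62)*209)*(-16959))) = 13014/15229 + 44814/(((-11911 + 209/62)*(-16959))) = 13014/15229 + 44814/((-738273/62*(-16959))) = 13014/15229 + 44814/(12520371807/62) = 13014/15229 + 44814*(62/12520371807) = 13014/15229 + 926156/4173457269 = 54327477328490/63557580749601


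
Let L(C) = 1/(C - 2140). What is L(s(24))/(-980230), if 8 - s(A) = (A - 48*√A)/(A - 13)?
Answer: 64559/135043169968600 + 33*√6/16880396246075 ≈ 4.8285e-10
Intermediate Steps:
s(A) = 8 - (A - 48*√A)/(-13 + A) (s(A) = 8 - (A - 48*√A)/(A - 13) = 8 - (A - 48*√A)/(-13 + A))
L(C) = 1/(-2140 + C)
L(s(24))/(-980230) = 1/(-2140 + (-104 + 7*24 + 48*√24)/(-13 + 24)*(-980230)) = -1/980230/(-2140 + (-104 + 168 + 48*(2*√6))/11) = -1/980230/(-2140 + (-104 + 168 + 96*√6)/11) = -1/980230/(-2140 + (64 + 96*√6)/11) = -1/980230/(-2140 + (64/11 + 96*√6/11)) = -1/980230/(-23476/11 + 96*√6/11) = -1/(980230*(-23476/11 + 96*√6/11))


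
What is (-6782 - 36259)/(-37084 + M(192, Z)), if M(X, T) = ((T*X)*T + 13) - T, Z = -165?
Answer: -14347/1730098 ≈ -0.0082926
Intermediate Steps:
M(X, T) = 13 - T + X*T² (M(X, T) = (X*T² + 13) - T = (13 + X*T²) - T = 13 - T + X*T²)
(-6782 - 36259)/(-37084 + M(192, Z)) = (-6782 - 36259)/(-37084 + (13 - 1*(-165) + 192*(-165)²)) = -43041/(-37084 + (13 + 165 + 192*27225)) = -43041/(-37084 + (13 + 165 + 5227200)) = -43041/(-37084 + 5227378) = -43041/5190294 = -43041*1/5190294 = -14347/1730098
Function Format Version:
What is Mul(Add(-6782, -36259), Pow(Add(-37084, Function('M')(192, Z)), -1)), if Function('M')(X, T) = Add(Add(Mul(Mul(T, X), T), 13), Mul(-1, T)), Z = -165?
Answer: Rational(-14347, 1730098) ≈ -0.0082926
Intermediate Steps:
Function('M')(X, T) = Add(13, Mul(-1, T), Mul(X, Pow(T, 2))) (Function('M')(X, T) = Add(Add(Mul(X, Pow(T, 2)), 13), Mul(-1, T)) = Add(Add(13, Mul(X, Pow(T, 2))), Mul(-1, T)) = Add(13, Mul(-1, T), Mul(X, Pow(T, 2))))
Mul(Add(-6782, -36259), Pow(Add(-37084, Function('M')(192, Z)), -1)) = Mul(Add(-6782, -36259), Pow(Add(-37084, Add(13, Mul(-1, -165), Mul(192, Pow(-165, 2)))), -1)) = Mul(-43041, Pow(Add(-37084, Add(13, 165, Mul(192, 27225))), -1)) = Mul(-43041, Pow(Add(-37084, Add(13, 165, 5227200)), -1)) = Mul(-43041, Pow(Add(-37084, 5227378), -1)) = Mul(-43041, Pow(5190294, -1)) = Mul(-43041, Rational(1, 5190294)) = Rational(-14347, 1730098)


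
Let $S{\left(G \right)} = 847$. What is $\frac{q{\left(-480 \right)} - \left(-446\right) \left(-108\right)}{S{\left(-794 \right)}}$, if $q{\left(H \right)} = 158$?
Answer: $- \frac{48010}{847} \approx -56.682$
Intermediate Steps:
$\frac{q{\left(-480 \right)} - \left(-446\right) \left(-108\right)}{S{\left(-794 \right)}} = \frac{158 - \left(-446\right) \left(-108\right)}{847} = \left(158 - 48168\right) \frac{1}{847} = \left(-48010\right) \frac{1}{847} = - \frac{48010}{847}$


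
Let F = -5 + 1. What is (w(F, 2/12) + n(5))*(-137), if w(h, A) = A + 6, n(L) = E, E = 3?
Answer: -7535/6 ≈ -1255.8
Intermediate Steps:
n(L) = 3
F = -4
w(h, A) = 6 + A
(w(F, 2/12) + n(5))*(-137) = ((6 + 2/12) + 3)*(-137) = ((6 + 2*(1/12)) + 3)*(-137) = ((6 + 1/6) + 3)*(-137) = (37/6 + 3)*(-137) = (55/6)*(-137) = -7535/6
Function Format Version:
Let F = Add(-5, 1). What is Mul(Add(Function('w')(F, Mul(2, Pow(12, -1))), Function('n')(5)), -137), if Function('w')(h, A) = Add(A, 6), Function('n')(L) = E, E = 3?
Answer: Rational(-7535, 6) ≈ -1255.8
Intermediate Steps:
Function('n')(L) = 3
F = -4
Function('w')(h, A) = Add(6, A)
Mul(Add(Function('w')(F, Mul(2, Pow(12, -1))), Function('n')(5)), -137) = Mul(Add(Add(6, Mul(2, Pow(12, -1))), 3), -137) = Mul(Add(Add(6, Mul(2, Rational(1, 12))), 3), -137) = Mul(Add(Add(6, Rational(1, 6)), 3), -137) = Mul(Add(Rational(37, 6), 3), -137) = Mul(Rational(55, 6), -137) = Rational(-7535, 6)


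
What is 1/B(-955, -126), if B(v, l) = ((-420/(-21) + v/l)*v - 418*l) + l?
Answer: 126/3301667 ≈ 3.8163e-5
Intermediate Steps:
B(v, l) = -417*l + v*(20 + v/l) (B(v, l) = ((-420*(-1/21) + v/l)*v - 418*l) + l = ((20 + v/l)*v - 418*l) + l = (v*(20 + v/l) - 418*l) + l = (-418*l + v*(20 + v/l)) + l = -417*l + v*(20 + v/l))
1/B(-955, -126) = 1/(-417*(-126) + 20*(-955) + (-955)²/(-126)) = 1/(52542 - 19100 - 1/126*912025) = 1/(52542 - 19100 - 912025/126) = 1/(3301667/126) = 126/3301667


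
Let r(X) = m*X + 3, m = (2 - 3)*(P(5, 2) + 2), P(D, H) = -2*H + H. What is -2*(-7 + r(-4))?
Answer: 8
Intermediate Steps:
P(D, H) = -H
m = 0 (m = (2 - 3)*(-1*2 + 2) = -(-2 + 2) = -1*0 = 0)
r(X) = 3 (r(X) = 0*X + 3 = 0 + 3 = 3)
-2*(-7 + r(-4)) = -2*(-7 + 3) = -2*(-4) = 8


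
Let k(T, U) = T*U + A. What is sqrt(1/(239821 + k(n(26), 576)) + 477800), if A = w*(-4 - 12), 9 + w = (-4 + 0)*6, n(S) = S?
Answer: sqrt(1245927632715213)/51065 ≈ 691.23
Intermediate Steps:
w = -33 (w = -9 + (-4 + 0)*6 = -9 - 4*6 = -9 - 24 = -33)
A = 528 (A = -33*(-4 - 12) = -33*(-16) = 528)
k(T, U) = 528 + T*U (k(T, U) = T*U + 528 = 528 + T*U)
sqrt(1/(239821 + k(n(26), 576)) + 477800) = sqrt(1/(239821 + (528 + 26*576)) + 477800) = sqrt(1/(239821 + (528 + 14976)) + 477800) = sqrt(1/(239821 + 15504) + 477800) = sqrt(1/255325 + 477800) = sqrt(121994285001/255325) = sqrt(1245927632715213)/51065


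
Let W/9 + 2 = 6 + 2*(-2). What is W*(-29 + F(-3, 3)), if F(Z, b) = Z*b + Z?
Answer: 0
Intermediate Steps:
W = 0 (W = -18 + 9*(6 + 2*(-2)) = -18 + 9*(6 - 4) = -18 + 9*2 = -18 + 18 = 0)
F(Z, b) = Z + Z*b
W*(-29 + F(-3, 3)) = 0*(-29 - 3*(1 + 3)) = 0*(-29 - 3*4) = 0*(-29 - 12) = 0*(-41) = 0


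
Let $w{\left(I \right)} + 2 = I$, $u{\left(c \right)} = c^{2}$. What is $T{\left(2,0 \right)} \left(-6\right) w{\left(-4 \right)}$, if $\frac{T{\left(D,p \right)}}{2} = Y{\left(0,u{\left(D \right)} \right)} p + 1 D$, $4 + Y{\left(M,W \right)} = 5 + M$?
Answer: $144$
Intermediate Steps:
$Y{\left(M,W \right)} = 1 + M$ ($Y{\left(M,W \right)} = -4 + \left(5 + M\right) = 1 + M$)
$w{\left(I \right)} = -2 + I$
$T{\left(D,p \right)} = 2 D + 2 p$ ($T{\left(D,p \right)} = 2 \left(\left(1 + 0\right) p + 1 D\right) = 2 \left(1 p + D\right) = 2 \left(p + D\right) = 2 \left(D + p\right) = 2 D + 2 p$)
$T{\left(2,0 \right)} \left(-6\right) w{\left(-4 \right)} = \left(2 \cdot 2 + 2 \cdot 0\right) \left(-6\right) \left(-2 - 4\right) = \left(4 + 0\right) \left(-6\right) \left(-6\right) = 4 \left(-6\right) \left(-6\right) = \left(-24\right) \left(-6\right) = 144$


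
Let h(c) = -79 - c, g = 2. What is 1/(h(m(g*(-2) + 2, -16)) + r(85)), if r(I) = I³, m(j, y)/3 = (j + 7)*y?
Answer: 1/614286 ≈ 1.6279e-6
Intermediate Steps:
m(j, y) = 3*y*(7 + j) (m(j, y) = 3*((j + 7)*y) = 3*((7 + j)*y) = 3*(y*(7 + j)) = 3*y*(7 + j))
1/(h(m(g*(-2) + 2, -16)) + r(85)) = 1/((-79 - 3*(-16)*(7 + (2*(-2) + 2))) + 85³) = 1/((-79 - 3*(-16)*(7 + (-4 + 2))) + 614125) = 1/((-79 - 3*(-16)*(7 - 2)) + 614125) = 1/((-79 - 3*(-16)*5) + 614125) = 1/((-79 - 1*(-240)) + 614125) = 1/((-79 + 240) + 614125) = 1/(161 + 614125) = 1/614286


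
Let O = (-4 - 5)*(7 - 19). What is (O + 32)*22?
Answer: 3080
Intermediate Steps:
O = 108 (O = -9*(-12) = 108)
(O + 32)*22 = (108 + 32)*22 = 140*22 = 3080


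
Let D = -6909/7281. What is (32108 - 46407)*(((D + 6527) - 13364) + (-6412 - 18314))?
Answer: 1095384961496/2427 ≈ 4.5133e+8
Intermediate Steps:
D = -2303/2427 (D = -6909*1/7281 = -2303/2427 ≈ -0.94891)
(32108 - 46407)*(((D + 6527) - 13364) + (-6412 - 18314)) = (32108 - 46407)*(((-2303/2427 + 6527) - 13364) + (-6412 - 18314)) = -14299*((15838726/2427 - 13364) - 24726) = -14299*(-16595702/2427 - 24726) = -14299*(-76605704/2427) = 1095384961496/2427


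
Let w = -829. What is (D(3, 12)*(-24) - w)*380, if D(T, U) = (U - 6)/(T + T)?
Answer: 305900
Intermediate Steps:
D(T, U) = (-6 + U)/(2*T) (D(T, U) = (-6 + U)/((2*T)) = (-6 + U)*(1/(2*T)) = (-6 + U)/(2*T))
(D(3, 12)*(-24) - w)*380 = (((1/2)*(-6 + 12)/3)*(-24) - 1*(-829))*380 = (((1/2)*(1/3)*6)*(-24) + 829)*380 = (1*(-24) + 829)*380 = (-24 + 829)*380 = 805*380 = 305900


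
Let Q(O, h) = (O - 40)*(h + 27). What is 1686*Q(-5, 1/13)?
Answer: -26706240/13 ≈ -2.0543e+6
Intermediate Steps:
Q(O, h) = (-40 + O)*(27 + h)
1686*Q(-5, 1/13) = 1686*(-1080 - 40/13 + 27*(-5) - 5/13) = 1686*(-1080 - 40*1/13 - 135 - 5*1/13) = 1686*(-1080 - 40/13 - 135 - 5/13) = 1686*(-15840/13) = -26706240/13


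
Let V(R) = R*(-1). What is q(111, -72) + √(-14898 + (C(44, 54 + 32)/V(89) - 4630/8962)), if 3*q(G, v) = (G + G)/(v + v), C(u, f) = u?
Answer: -37/72 + I*√2369667117519929/398809 ≈ -0.51389 + 122.06*I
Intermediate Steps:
q(G, v) = G/(3*v) (q(G, v) = ((G + G)/(v + v))/3 = ((2*G)/((2*v)))/3 = ((2*G)*(1/(2*v)))/3 = (G/v)/3 = G/(3*v))
V(R) = -R
q(111, -72) + √(-14898 + (C(44, 54 + 32)/V(89) - 4630/8962)) = (⅓)*111/(-72) + √(-14898 + (44/((-1*89)) - 4630/8962)) = (⅓)*111*(-1/72) + √(-14898 + (44/(-89) - 4630*1/8962)) = -37/72 + √(-14898 + (44*(-1/89) - 2315/4481)) = -37/72 + √(-14898 + (-44/89 - 2315/4481)) = -37/72 + √(-14898 - 403199/398809) = -37/72 + √(-5941859681/398809) = -37/72 + I*√2369667117519929/398809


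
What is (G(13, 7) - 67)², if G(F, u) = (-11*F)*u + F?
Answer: 1113025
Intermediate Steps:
G(F, u) = F - 11*F*u (G(F, u) = -11*F*u + F = F - 11*F*u)
(G(13, 7) - 67)² = (13*(1 - 11*7) - 67)² = (13*(1 - 77) - 67)² = (13*(-76) - 67)² = (-988 - 67)² = (-1055)² = 1113025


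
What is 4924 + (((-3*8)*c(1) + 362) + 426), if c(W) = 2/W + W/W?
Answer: 5640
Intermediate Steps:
c(W) = 1 + 2/W (c(W) = 2/W + 1 = 1 + 2/W)
4924 + (((-3*8)*c(1) + 362) + 426) = 4924 + (((-3*8)*((2 + 1)/1) + 362) + 426) = 4924 + ((-24*3 + 362) + 426) = 4924 + ((-72 + 362) + 426) = 4924 + (290 + 426) = 4924 + 716 = 5640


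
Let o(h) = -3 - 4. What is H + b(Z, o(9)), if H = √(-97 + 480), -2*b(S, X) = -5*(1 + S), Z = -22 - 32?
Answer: -265/2 + √383 ≈ -112.93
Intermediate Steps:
o(h) = -7
Z = -54
b(S, X) = 5/2 + 5*S/2 (b(S, X) = -(-5)*(1 + S)/2 = -(-5 - 5*S)/2 = 5/2 + 5*S/2)
H = √383 ≈ 19.570
H + b(Z, o(9)) = √383 + (5/2 + (5/2)*(-54)) = √383 + (5/2 - 135) = √383 - 265/2 = -265/2 + √383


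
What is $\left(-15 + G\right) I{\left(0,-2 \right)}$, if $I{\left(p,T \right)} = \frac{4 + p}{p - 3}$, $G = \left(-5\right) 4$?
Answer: $\frac{140}{3} \approx 46.667$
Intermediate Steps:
$G = -20$
$I{\left(p,T \right)} = \frac{4 + p}{-3 + p}$
$\left(-15 + G\right) I{\left(0,-2 \right)} = \left(-15 - 20\right) \frac{4 + 0}{-3 + 0} = - 35 \frac{1}{-3} \cdot 4 = - 35 \left(\left(- \frac{1}{3}\right) 4\right) = \left(-35\right) \left(- \frac{4}{3}\right) = \frac{140}{3}$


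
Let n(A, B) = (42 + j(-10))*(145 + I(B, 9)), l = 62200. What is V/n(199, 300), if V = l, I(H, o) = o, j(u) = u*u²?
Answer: -15550/36883 ≈ -0.42160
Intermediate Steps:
j(u) = u³
n(A, B) = -147532 (n(A, B) = (42 + (-10)³)*(145 + 9) = (42 - 1000)*154 = -958*154 = -147532)
V = 62200
V/n(199, 300) = 62200/(-147532) = 62200*(-1/147532) = -15550/36883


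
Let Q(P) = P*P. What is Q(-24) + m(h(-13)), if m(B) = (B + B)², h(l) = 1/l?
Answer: 97348/169 ≈ 576.02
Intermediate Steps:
Q(P) = P²
m(B) = 4*B² (m(B) = (2*B)² = 4*B²)
Q(-24) + m(h(-13)) = (-24)² + 4*(1/(-13))² = 576 + 4*(-1/13)² = 576 + 4*(1/169) = 576 + 4/169 = 97348/169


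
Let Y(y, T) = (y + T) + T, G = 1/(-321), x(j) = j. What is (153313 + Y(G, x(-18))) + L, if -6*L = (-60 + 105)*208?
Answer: 48701156/321 ≈ 1.5172e+5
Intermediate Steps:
G = -1/321 ≈ -0.0031153
Y(y, T) = y + 2*T (Y(y, T) = (T + y) + T = y + 2*T)
L = -1560 (L = -(-60 + 105)*208/6 = -15*208/2 = -⅙*9360 = -1560)
(153313 + Y(G, x(-18))) + L = (153313 + (-1/321 + 2*(-18))) - 1560 = (153313 + (-1/321 - 36)) - 1560 = (153313 - 11557/321) - 1560 = 49201916/321 - 1560 = 48701156/321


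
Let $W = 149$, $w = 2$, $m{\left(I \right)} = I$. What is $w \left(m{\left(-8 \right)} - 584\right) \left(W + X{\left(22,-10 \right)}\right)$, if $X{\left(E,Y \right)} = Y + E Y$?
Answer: $95904$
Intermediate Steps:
$w \left(m{\left(-8 \right)} - 584\right) \left(W + X{\left(22,-10 \right)}\right) = 2 \left(-8 - 584\right) \left(149 - 10 \left(1 + 22\right)\right) = 2 \left(- 592 \left(149 - 230\right)\right) = 2 \left(\left(-592\right) \left(-81\right)\right) = 2 \cdot 47952 = 95904$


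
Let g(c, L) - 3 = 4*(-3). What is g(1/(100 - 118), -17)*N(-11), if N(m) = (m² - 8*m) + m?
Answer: -1782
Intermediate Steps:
g(c, L) = -9 (g(c, L) = 3 + 4*(-3) = 3 - 12 = -9)
N(m) = m² - 7*m
g(1/(100 - 118), -17)*N(-11) = -(-99)*(-7 - 11) = -(-99)*(-18) = -9*198 = -1782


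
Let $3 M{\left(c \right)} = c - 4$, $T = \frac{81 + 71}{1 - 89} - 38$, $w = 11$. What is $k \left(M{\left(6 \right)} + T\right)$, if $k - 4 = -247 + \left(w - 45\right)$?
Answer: $\frac{357053}{33} \approx 10820.0$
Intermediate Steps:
$T = - \frac{437}{11}$ ($T = \frac{152}{-88} - 38 = 152 \left(- \frac{1}{88}\right) - 38 = - \frac{19}{11} - 38 = - \frac{437}{11} \approx -39.727$)
$M{\left(c \right)} = - \frac{4}{3} + \frac{c}{3}$ ($M{\left(c \right)} = \frac{c - 4}{3} = \frac{-4 + c}{3} = - \frac{4}{3} + \frac{c}{3}$)
$k = -277$ ($k = 4 + \left(-247 + \left(11 - 45\right)\right) = 4 - 281 = -277$)
$k \left(M{\left(6 \right)} + T\right) = - 277 \left(\left(- \frac{4}{3} + \frac{1}{3} \cdot 6\right) - \frac{437}{11}\right) = - 277 \left(\left(- \frac{4}{3} + 2\right) - \frac{437}{11}\right) = - 277 \left(\frac{2}{3} - \frac{437}{11}\right) = \left(-277\right) \left(- \frac{1289}{33}\right) = \frac{357053}{33}$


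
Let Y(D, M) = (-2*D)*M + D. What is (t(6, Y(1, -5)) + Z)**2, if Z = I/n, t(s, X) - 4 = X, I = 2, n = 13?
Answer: 38809/169 ≈ 229.64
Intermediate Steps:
Y(D, M) = D - 2*D*M (Y(D, M) = -2*D*M + D = D - 2*D*M)
t(s, X) = 4 + X
Z = 2/13 ≈ 0.15385
(t(6, Y(1, -5)) + Z)**2 = ((4 + 1*(1 - 2*(-5))) + 2/13)**2 = ((4 + 1*(1 + 10)) + 2/13)**2 = ((4 + 1*11) + 2/13)**2 = ((4 + 11) + 2/13)**2 = (15 + 2/13)**2 = (197/13)**2 = 38809/169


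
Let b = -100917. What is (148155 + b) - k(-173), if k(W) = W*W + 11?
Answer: 17298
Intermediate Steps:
k(W) = 11 + W² (k(W) = W² + 11 = 11 + W²)
(148155 + b) - k(-173) = (148155 - 100917) - (11 + (-173)²) = 47238 - (11 + 29929) = 47238 - 1*29940 = 47238 - 29940 = 17298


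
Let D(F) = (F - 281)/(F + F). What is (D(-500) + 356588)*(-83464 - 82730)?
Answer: -29631457934757/500 ≈ -5.9263e+10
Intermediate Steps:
D(F) = (-281 + F)/(2*F) (D(F) = (-281 + F)/((2*F)) = (-281 + F)*(1/(2*F)) = (-281 + F)/(2*F))
(D(-500) + 356588)*(-83464 - 82730) = ((½)*(-281 - 500)/(-500) + 356588)*(-83464 - 82730) = ((½)*(-1/500)*(-781) + 356588)*(-166194) = (781/1000 + 356588)*(-166194) = (356588781/1000)*(-166194) = -29631457934757/500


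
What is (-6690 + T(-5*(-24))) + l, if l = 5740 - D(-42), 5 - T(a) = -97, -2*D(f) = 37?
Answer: -1659/2 ≈ -829.50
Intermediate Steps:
D(f) = -37/2 (D(f) = -1/2*37 = -37/2)
T(a) = 102 (T(a) = 5 - 1*(-97) = 5 + 97 = 102)
l = 11517/2 (l = 5740 - 1*(-37/2) = 5740 + 37/2 = 11517/2 ≈ 5758.5)
(-6690 + T(-5*(-24))) + l = (-6690 + 102) + 11517/2 = -6588 + 11517/2 = -1659/2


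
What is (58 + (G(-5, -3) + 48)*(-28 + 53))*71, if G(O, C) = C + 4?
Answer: 91093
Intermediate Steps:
G(O, C) = 4 + C
(58 + (G(-5, -3) + 48)*(-28 + 53))*71 = (58 + ((4 - 3) + 48)*(-28 + 53))*71 = (58 + (1 + 48)*25)*71 = (58 + 49*25)*71 = (58 + 1225)*71 = 1283*71 = 91093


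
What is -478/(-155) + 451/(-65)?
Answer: -7767/2015 ≈ -3.8546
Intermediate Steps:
-478/(-155) + 451/(-65) = -478*(-1/155) + 451*(-1/65) = 478/155 - 451/65 = -7767/2015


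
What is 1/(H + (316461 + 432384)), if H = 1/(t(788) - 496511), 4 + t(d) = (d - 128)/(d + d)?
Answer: 195626745/146494109859131 ≈ 1.3354e-6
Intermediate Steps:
t(d) = -4 + (-128 + d)/(2*d) (t(d) = -4 + (d - 128)/(d + d) = -4 + (-128 + d)/((2*d)) = -4 + (-128 + d)*(1/(2*d)) = -4 + (-128 + d)/(2*d))
H = -394/195626745 (H = 1/((-7/2 - 64/788) - 496511) = 1/((-7/2 - 64*1/788) - 496511) = 1/((-7/2 - 16/197) - 496511) = 1/(-1411/394 - 496511) = 1/(-195626745/394) = -394/195626745 ≈ -2.0140e-6)
1/(H + (316461 + 432384)) = 1/(-394/195626745 + (316461 + 432384)) = 1/(-394/195626745 + 748845) = 1/(146494109859131/195626745) = 195626745/146494109859131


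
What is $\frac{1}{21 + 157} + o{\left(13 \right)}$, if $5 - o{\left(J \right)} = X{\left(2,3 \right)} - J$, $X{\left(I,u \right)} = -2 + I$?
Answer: $\frac{3205}{178} \approx 18.006$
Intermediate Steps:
$o{\left(J \right)} = 5 + J$ ($o{\left(J \right)} = 5 - \left(\left(-2 + 2\right) - J\right) = 5 - \left(0 - J\right) = 5 - - J = 5 + J$)
$\frac{1}{21 + 157} + o{\left(13 \right)} = \frac{1}{21 + 157} + \left(5 + 13\right) = \frac{1}{178} + 18 = \frac{3205}{178}$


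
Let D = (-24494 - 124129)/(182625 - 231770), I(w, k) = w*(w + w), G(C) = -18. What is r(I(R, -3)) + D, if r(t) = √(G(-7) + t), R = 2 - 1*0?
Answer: 148623/49145 + I*√10 ≈ 3.0242 + 3.1623*I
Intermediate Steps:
R = 2 (R = 2 + 0 = 2)
I(w, k) = 2*w² (I(w, k) = w*(2*w) = 2*w²)
r(t) = √(-18 + t)
D = 148623/49145 (D = -148623/(-49145) = -148623*(-1/49145) = 148623/49145 ≈ 3.0242)
r(I(R, -3)) + D = √(-18 + 2*2²) + 148623/49145 = √(-18 + 2*4) + 148623/49145 = √(-18 + 8) + 148623/49145 = √(-10) + 148623/49145 = I*√10 + 148623/49145 = 148623/49145 + I*√10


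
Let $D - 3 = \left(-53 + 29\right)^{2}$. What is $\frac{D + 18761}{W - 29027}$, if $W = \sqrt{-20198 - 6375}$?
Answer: $- \frac{280691090}{421296651} - \frac{9670 i \sqrt{26573}}{421296651} \approx -0.66625 - 0.0037416 i$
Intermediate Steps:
$D = 579$ ($D = 3 + \left(-53 + 29\right)^{2} = 3 + \left(-24\right)^{2} = 3 + 576 = 579$)
$W = i \sqrt{26573}$ ($W = \sqrt{-26573} = i \sqrt{26573} \approx 163.01 i$)
$\frac{D + 18761}{W - 29027} = \frac{579 + 18761}{i \sqrt{26573} - 29027} = \frac{19340}{-29027 + i \sqrt{26573}}$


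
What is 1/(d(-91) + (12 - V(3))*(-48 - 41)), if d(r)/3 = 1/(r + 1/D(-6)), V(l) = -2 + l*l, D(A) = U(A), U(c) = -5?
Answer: -152/67645 ≈ -0.0022470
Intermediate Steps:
D(A) = -5
V(l) = -2 + l²
d(r) = 3/(-⅕ + r) (d(r) = 3/(r + 1/(-5)) = 3/(r - ⅕) = 3/(-⅕ + r))
1/(d(-91) + (12 - V(3))*(-48 - 41)) = 1/(15/(-1 + 5*(-91)) + (12 - (-2 + 3²))*(-48 - 41)) = 1/(15/(-1 - 455) + (12 - (-2 + 9))*(-89)) = 1/(15/(-456) + (12 - 1*7)*(-89)) = 1/(15*(-1/456) + (12 - 7)*(-89)) = 1/(-5/152 + 5*(-89)) = 1/(-5/152 - 445) = 1/(-67645/152) = -152/67645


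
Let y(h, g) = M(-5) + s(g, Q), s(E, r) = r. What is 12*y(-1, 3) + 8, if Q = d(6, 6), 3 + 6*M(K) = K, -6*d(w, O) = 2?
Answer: -12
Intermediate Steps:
d(w, O) = -⅓ (d(w, O) = -⅙*2 = -⅓)
M(K) = -½ + K/6
Q = -⅓ ≈ -0.33333
y(h, g) = -5/3 (y(h, g) = (-½ + (⅙)*(-5)) - ⅓ = (-½ - ⅚) - ⅓ = -4/3 - ⅓ = -5/3)
12*y(-1, 3) + 8 = 12*(-5/3) + 8 = -20 + 8 = -12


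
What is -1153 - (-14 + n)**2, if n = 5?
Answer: -1234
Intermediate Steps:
-1153 - (-14 + n)**2 = -1153 - (-14 + 5)**2 = -1153 - 1*(-9)**2 = -1153 - 1*81 = -1153 - 81 = -1234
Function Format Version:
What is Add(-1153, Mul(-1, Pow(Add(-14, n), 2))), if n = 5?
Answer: -1234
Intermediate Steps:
Add(-1153, Mul(-1, Pow(Add(-14, n), 2))) = Add(-1153, Mul(-1, Pow(Add(-14, 5), 2))) = Add(-1153, Mul(-1, Pow(-9, 2))) = Add(-1153, Mul(-1, 81)) = Add(-1153, -81) = -1234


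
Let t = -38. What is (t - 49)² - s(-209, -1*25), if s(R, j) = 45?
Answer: 7524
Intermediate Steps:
(t - 49)² - s(-209, -1*25) = (-38 - 49)² - 1*45 = (-87)² - 45 = 7569 - 45 = 7524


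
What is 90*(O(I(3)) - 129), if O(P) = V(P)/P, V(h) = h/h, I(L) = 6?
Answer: -11595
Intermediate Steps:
V(h) = 1
O(P) = 1/P
90*(O(I(3)) - 129) = 90*(1/6 - 129) = 90*(⅙ - 129) = 90*(-773/6) = -11595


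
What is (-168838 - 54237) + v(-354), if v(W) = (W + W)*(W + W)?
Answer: 278189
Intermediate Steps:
v(W) = 4*W**2 (v(W) = (2*W)*(2*W) = 4*W**2)
(-168838 - 54237) + v(-354) = (-168838 - 54237) + 4*(-354)**2 = -223075 + 4*125316 = -223075 + 501264 = 278189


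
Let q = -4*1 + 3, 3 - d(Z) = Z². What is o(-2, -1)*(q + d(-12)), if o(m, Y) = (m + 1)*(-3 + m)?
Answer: -710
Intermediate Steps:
o(m, Y) = (1 + m)*(-3 + m)
d(Z) = 3 - Z²
q = -1 (q = -4 + 3 = -1)
o(-2, -1)*(q + d(-12)) = (-3 + (-2)² - 2*(-2))*(-1 + (3 - 1*(-12)²)) = (-3 + 4 + 4)*(-1 + (3 - 1*144)) = 5*(-1 + (3 - 144)) = 5*(-1 - 141) = 5*(-142) = -710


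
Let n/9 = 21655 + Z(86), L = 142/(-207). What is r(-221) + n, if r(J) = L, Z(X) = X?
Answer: 40503341/207 ≈ 1.9567e+5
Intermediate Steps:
L = -142/207 (L = 142*(-1/207) = -142/207 ≈ -0.68599)
r(J) = -142/207
n = 195669 (n = 9*(21655 + 86) = 9*21741 = 195669)
r(-221) + n = -142/207 + 195669 = 40503341/207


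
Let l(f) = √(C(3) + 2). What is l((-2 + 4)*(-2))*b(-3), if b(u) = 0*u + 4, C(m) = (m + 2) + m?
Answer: 4*√10 ≈ 12.649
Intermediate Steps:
C(m) = 2 + 2*m (C(m) = (2 + m) + m = 2 + 2*m)
l(f) = √10 (l(f) = √((2 + 2*3) + 2) = √((2 + 6) + 2) = √(8 + 2) = √10)
b(u) = 4 (b(u) = 0 + 4 = 4)
l((-2 + 4)*(-2))*b(-3) = √10*4 = 4*√10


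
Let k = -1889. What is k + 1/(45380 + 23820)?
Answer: -130718799/69200 ≈ -1889.0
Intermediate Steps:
k + 1/(45380 + 23820) = -1889 + 1/(45380 + 23820) = -1889 + 1/69200 = -130718799/69200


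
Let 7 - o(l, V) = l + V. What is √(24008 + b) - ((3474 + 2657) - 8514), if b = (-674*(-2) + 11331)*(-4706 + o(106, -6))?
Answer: 2383 + 3*I*√6758057 ≈ 2383.0 + 7798.9*I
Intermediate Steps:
o(l, V) = 7 - V - l (o(l, V) = 7 - (l + V) = 7 - (V + l) = 7 + (-V - l) = 7 - V - l)
b = -60846521 (b = (-674*(-2) + 11331)*(-4706 + (7 - 1*(-6) - 1*106)) = (1348 + 11331)*(-4706 + (7 + 6 - 106)) = 12679*(-4706 - 93) = 12679*(-4799) = -60846521)
√(24008 + b) - ((3474 + 2657) - 8514) = √(24008 - 60846521) - ((3474 + 2657) - 8514) = √(-60822513) - (6131 - 8514) = 3*I*√6758057 - 1*(-2383) = 3*I*√6758057 + 2383 = 2383 + 3*I*√6758057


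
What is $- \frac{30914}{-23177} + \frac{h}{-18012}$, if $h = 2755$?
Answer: $\frac{25945807}{21971796} \approx 1.1809$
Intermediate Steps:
$- \frac{30914}{-23177} + \frac{h}{-18012} = - \frac{30914}{-23177} + \frac{2755}{-18012} = \left(-30914\right) \left(- \frac{1}{23177}\right) + 2755 \left(- \frac{1}{18012}\right) = \frac{30914}{23177} - \frac{145}{948} = \frac{25945807}{21971796}$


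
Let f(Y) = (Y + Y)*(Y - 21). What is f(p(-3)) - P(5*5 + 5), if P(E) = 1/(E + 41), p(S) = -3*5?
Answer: 76679/71 ≈ 1080.0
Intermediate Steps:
p(S) = -15
f(Y) = 2*Y*(-21 + Y) (f(Y) = (2*Y)*(-21 + Y) = 2*Y*(-21 + Y))
P(E) = 1/(41 + E)
f(p(-3)) - P(5*5 + 5) = 2*(-15)*(-21 - 15) - 1/(41 + (5*5 + 5)) = 2*(-15)*(-36) - 1/(41 + (25 + 5)) = 1080 - 1/(41 + 30) = 1080 - 1/71 = 76679/71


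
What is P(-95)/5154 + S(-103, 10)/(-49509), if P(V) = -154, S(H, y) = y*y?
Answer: -1356631/42528231 ≈ -0.031900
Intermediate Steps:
S(H, y) = y²
P(-95)/5154 + S(-103, 10)/(-49509) = -154/5154 + 10²/(-49509) = -154*1/5154 + 100*(-1/49509) = -77/2577 - 100/49509 = -1356631/42528231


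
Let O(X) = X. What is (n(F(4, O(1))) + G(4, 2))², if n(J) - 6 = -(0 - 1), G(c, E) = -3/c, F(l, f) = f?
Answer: 625/16 ≈ 39.063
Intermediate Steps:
n(J) = 7 (n(J) = 6 - (0 - 1) = 6 - 1*(-1) = 6 + 1 = 7)
(n(F(4, O(1))) + G(4, 2))² = (7 - 3/4)² = (7 - 3*¼)² = (7 - ¾)² = (25/4)² = 625/16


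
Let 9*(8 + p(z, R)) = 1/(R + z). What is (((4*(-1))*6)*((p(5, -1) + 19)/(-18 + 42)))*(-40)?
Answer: 3970/9 ≈ 441.11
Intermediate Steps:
p(z, R) = -8 + 1/(9*(R + z))
(((4*(-1))*6)*((p(5, -1) + 19)/(-18 + 42)))*(-40) = (((4*(-1))*6)*(((⅑ - 8*(-1) - 8*5)/(-1 + 5) + 19)/(-18 + 42)))*(-40) = ((-4*6)*(((⅑ + 8 - 40)/4 + 19)/24))*(-40) = -24*((¼)*(-287/9) + 19)/24*(-40) = -24*(-287/36 + 19)/24*(-40) = -794/(3*24)*(-40) = -24*397/864*(-40) = -397/36*(-40) = 3970/9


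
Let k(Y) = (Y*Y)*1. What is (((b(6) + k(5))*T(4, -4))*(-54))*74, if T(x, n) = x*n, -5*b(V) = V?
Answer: 7608384/5 ≈ 1.5217e+6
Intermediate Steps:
k(Y) = Y**2 (k(Y) = Y**2*1 = Y**2)
b(V) = -V/5
T(x, n) = n*x
(((b(6) + k(5))*T(4, -4))*(-54))*74 = (((-1/5*6 + 5**2)*(-4*4))*(-54))*74 = (((-6/5 + 25)*(-16))*(-54))*74 = (((119/5)*(-16))*(-54))*74 = -1904/5*(-54)*74 = (102816/5)*74 = 7608384/5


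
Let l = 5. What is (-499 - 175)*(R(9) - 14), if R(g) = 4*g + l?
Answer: -18198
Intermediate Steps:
R(g) = 5 + 4*g (R(g) = 4*g + 5 = 5 + 4*g)
(-499 - 175)*(R(9) - 14) = (-499 - 175)*((5 + 4*9) - 14) = -674*((5 + 36) - 14) = -674*(41 - 14) = -674*27 = -18198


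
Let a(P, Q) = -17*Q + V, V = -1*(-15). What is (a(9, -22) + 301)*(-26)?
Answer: -17940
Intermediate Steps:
V = 15
a(P, Q) = 15 - 17*Q (a(P, Q) = -17*Q + 15 = 15 - 17*Q)
(a(9, -22) + 301)*(-26) = ((15 - 17*(-22)) + 301)*(-26) = ((15 + 374) + 301)*(-26) = (389 + 301)*(-26) = 690*(-26) = -17940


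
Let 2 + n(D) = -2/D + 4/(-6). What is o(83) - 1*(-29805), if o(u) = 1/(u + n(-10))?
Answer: 36004455/1208 ≈ 29805.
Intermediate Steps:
n(D) = -8/3 - 2/D (n(D) = -2 + (-2/D + 4/(-6)) = -2 + (-2/D + 4*(-⅙)) = -2 + (-2/D - ⅔) = -2 + (-⅔ - 2/D) = -8/3 - 2/D)
o(u) = 1/(-37/15 + u) (o(u) = 1/(u + (-8/3 - 2/(-10))) = 1/(u + (-8/3 - 2*(-⅒))) = 1/(u + (-8/3 + ⅕)) = 1/(u - 37/15) = 1/(-37/15 + u))
o(83) - 1*(-29805) = 15/(-37 + 15*83) - 1*(-29805) = 15/(-37 + 1245) + 29805 = 15/1208 + 29805 = 36004455/1208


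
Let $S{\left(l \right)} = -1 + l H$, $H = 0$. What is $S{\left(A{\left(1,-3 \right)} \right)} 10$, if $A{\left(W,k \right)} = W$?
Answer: $-10$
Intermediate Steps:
$S{\left(l \right)} = -1$ ($S{\left(l \right)} = -1 + l 0 = -1 + 0 = -1$)
$S{\left(A{\left(1,-3 \right)} \right)} 10 = \left(-1\right) 10 = -10$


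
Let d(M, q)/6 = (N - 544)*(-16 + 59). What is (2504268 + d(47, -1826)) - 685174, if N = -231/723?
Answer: 404556956/241 ≈ 1.6787e+6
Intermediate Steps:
N = -77/241 (N = -231*1/723 = -77/241 ≈ -0.31950)
d(M, q) = -33844698/241 (d(M, q) = 6*((-77/241 - 544)*(-16 + 59)) = 6*(-131181/241*43) = 6*(-5640783/241) = -33844698/241)
(2504268 + d(47, -1826)) - 685174 = (2504268 - 33844698/241) - 685174 = 569683890/241 - 685174 = 404556956/241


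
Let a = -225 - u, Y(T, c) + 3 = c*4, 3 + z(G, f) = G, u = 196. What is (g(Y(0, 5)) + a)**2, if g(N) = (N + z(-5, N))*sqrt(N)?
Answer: 178618 - 7578*sqrt(17) ≈ 1.4737e+5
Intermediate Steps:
z(G, f) = -3 + G
Y(T, c) = -3 + 4*c (Y(T, c) = -3 + c*4 = -3 + 4*c)
g(N) = sqrt(N)*(-8 + N) (g(N) = (N + (-3 - 5))*sqrt(N) = (N - 8)*sqrt(N) = (-8 + N)*sqrt(N) = sqrt(N)*(-8 + N))
a = -421 (a = -225 - 1*196 = -225 - 196 = -421)
(g(Y(0, 5)) + a)**2 = (sqrt(-3 + 4*5)*(-8 + (-3 + 4*5)) - 421)**2 = (sqrt(-3 + 20)*(-8 + (-3 + 20)) - 421)**2 = (sqrt(17)*(-8 + 17) - 421)**2 = (sqrt(17)*9 - 421)**2 = (9*sqrt(17) - 421)**2 = (-421 + 9*sqrt(17))**2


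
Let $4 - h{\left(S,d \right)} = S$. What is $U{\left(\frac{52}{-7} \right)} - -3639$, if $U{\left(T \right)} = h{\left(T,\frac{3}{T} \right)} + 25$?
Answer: $\frac{25728}{7} \approx 3675.4$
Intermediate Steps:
$h{\left(S,d \right)} = 4 - S$
$U{\left(T \right)} = 29 - T$ ($U{\left(T \right)} = \left(4 - T\right) + 25 = 29 - T$)
$U{\left(\frac{52}{-7} \right)} - -3639 = \left(29 - \frac{52}{-7}\right) - -3639 = \left(29 - 52 \left(- \frac{1}{7}\right)\right) + 3639 = \left(29 - - \frac{52}{7}\right) + 3639 = \left(29 + \frac{52}{7}\right) + 3639 = \frac{255}{7} + 3639 = \frac{25728}{7}$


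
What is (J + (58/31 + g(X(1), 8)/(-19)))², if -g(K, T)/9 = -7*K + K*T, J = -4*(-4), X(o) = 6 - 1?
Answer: 142110241/346921 ≈ 409.63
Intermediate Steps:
X(o) = 5
J = 16
g(K, T) = 63*K - 9*K*T (g(K, T) = -9*(-7*K + K*T) = 63*K - 9*K*T)
(J + (58/31 + g(X(1), 8)/(-19)))² = (16 + (58/31 + (9*5*(7 - 1*8))/(-19)))² = (16 + (58*(1/31) + (9*5*(7 - 8))*(-1/19)))² = (16 + (58/31 + (9*5*(-1))*(-1/19)))² = (16 + (58/31 - 45*(-1/19)))² = (16 + (58/31 + 45/19))² = (16 + 2497/589)² = (11921/589)² = 142110241/346921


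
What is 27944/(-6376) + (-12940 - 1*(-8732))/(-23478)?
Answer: -39327439/9355983 ≈ -4.2035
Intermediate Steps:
27944/(-6376) + (-12940 - 1*(-8732))/(-23478) = 27944*(-1/6376) + (-12940 + 8732)*(-1/23478) = -3493/797 - 4208*(-1/23478) = -3493/797 + 2104/11739 = -39327439/9355983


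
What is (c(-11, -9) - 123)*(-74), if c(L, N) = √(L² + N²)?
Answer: 9102 - 74*√202 ≈ 8050.3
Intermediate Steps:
(c(-11, -9) - 123)*(-74) = (√((-11)² + (-9)²) - 123)*(-74) = (√(121 + 81) - 123)*(-74) = (√202 - 123)*(-74) = (-123 + √202)*(-74) = 9102 - 74*√202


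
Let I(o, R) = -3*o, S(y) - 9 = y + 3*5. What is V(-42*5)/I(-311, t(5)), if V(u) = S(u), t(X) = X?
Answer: -62/311 ≈ -0.19936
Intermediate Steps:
S(y) = 24 + y (S(y) = 9 + (y + 3*5) = 9 + (y + 15) = 9 + (15 + y) = 24 + y)
V(u) = 24 + u
V(-42*5)/I(-311, t(5)) = (24 - 42*5)/((-3*(-311))) = (24 - 210)/933 = -186*1/933 = -62/311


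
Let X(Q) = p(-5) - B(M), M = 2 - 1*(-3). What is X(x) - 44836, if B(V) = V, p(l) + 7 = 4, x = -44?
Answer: -44844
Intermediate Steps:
p(l) = -3 (p(l) = -7 + 4 = -3)
M = 5 (M = 2 + 3 = 5)
X(Q) = -8 (X(Q) = -3 - 1*5 = -3 - 5 = -8)
X(x) - 44836 = -8 - 44836 = -44844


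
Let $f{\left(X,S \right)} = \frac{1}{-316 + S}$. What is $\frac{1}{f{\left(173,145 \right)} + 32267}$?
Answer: $\frac{171}{5517656} \approx 3.0991 \cdot 10^{-5}$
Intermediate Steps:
$\frac{1}{f{\left(173,145 \right)} + 32267} = \frac{1}{\frac{1}{-316 + 145} + 32267} = \frac{1}{\frac{1}{-171} + 32267} = \frac{1}{- \frac{1}{171} + 32267} = \frac{1}{\frac{5517656}{171}} = \frac{171}{5517656}$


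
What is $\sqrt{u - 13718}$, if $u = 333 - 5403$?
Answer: $2 i \sqrt{4697} \approx 137.07 i$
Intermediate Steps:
$u = -5070$
$\sqrt{u - 13718} = \sqrt{-5070 - 13718} = \sqrt{-18788} = 2 i \sqrt{4697}$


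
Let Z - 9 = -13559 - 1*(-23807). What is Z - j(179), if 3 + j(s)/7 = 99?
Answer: 9585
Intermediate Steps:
j(s) = 672 (j(s) = -21 + 7*99 = -21 + 693 = 672)
Z = 10257 (Z = 9 + (-13559 - 1*(-23807)) = 9 + (-13559 + 23807) = 9 + 10248 = 10257)
Z - j(179) = 10257 - 1*672 = 10257 - 672 = 9585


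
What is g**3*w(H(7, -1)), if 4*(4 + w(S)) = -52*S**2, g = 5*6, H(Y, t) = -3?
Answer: -3267000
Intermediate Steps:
g = 30
w(S) = -4 - 13*S**2 (w(S) = -4 + (-52*S**2)/4 = -4 - 13*S**2)
g**3*w(H(7, -1)) = 30**3*(-4 - 13*(-3)**2) = 27000*(-4 - 13*9) = 27000*(-4 - 117) = 27000*(-121) = -3267000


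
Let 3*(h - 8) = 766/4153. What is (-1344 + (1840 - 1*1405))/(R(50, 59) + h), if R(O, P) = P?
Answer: -11325231/835519 ≈ -13.555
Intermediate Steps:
h = 100438/12459 (h = 8 + (766/4153)/3 = 8 + (766*(1/4153))/3 = 8 + (1/3)*(766/4153) = 8 + 766/12459 = 100438/12459 ≈ 8.0615)
(-1344 + (1840 - 1*1405))/(R(50, 59) + h) = (-1344 + (1840 - 1*1405))/(59 + 100438/12459) = (-1344 + (1840 - 1405))/(835519/12459) = (-1344 + 435)*(12459/835519) = -909*12459/835519 = -11325231/835519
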